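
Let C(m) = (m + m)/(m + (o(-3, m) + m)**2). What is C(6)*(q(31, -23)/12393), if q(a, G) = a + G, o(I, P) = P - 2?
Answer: 16/218943 ≈ 7.3078e-5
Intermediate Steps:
o(I, P) = -2 + P
q(a, G) = G + a
C(m) = 2*m/(m + (-2 + 2*m)**2) (C(m) = (m + m)/(m + ((-2 + m) + m)**2) = (2*m)/(m + (-2 + 2*m)**2) = 2*m/(m + (-2 + 2*m)**2))
C(6)*(q(31, -23)/12393) = (2*6/(6 + 4*(-1 + 6)**2))*((-23 + 31)/12393) = (2*6/(6 + 4*5**2))*(8*(1/12393)) = (2*6/(6 + 4*25))*(8/12393) = (2*6/(6 + 100))*(8/12393) = (2*6/106)*(8/12393) = (2*6*(1/106))*(8/12393) = (6/53)*(8/12393) = 16/218943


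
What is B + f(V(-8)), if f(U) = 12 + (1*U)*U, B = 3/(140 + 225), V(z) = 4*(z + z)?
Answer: 1499423/365 ≈ 4108.0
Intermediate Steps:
V(z) = 8*z (V(z) = 4*(2*z) = 8*z)
B = 3/365 ≈ 0.0082192
f(U) = 12 + U² (f(U) = 12 + U*U = 12 + U²)
B + f(V(-8)) = 3/365 + (12 + (8*(-8))²) = 3/365 + (12 + (-64)²) = 3/365 + (12 + 4096) = 3/365 + 4108 = 1499423/365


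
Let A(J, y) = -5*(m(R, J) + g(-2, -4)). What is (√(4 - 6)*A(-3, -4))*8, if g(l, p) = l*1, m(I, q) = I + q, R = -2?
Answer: 280*I*√2 ≈ 395.98*I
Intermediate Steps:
g(l, p) = l
A(J, y) = 20 - 5*J (A(J, y) = -5*((-2 + J) - 2) = -5*(-4 + J) = 20 - 5*J)
(√(4 - 6)*A(-3, -4))*8 = (√(4 - 6)*(20 - 5*(-3)))*8 = (√(-2)*(20 + 15))*8 = ((I*√2)*35)*8 = (35*I*√2)*8 = 280*I*√2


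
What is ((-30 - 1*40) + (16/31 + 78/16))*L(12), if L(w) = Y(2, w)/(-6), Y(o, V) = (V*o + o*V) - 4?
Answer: 58751/124 ≈ 473.80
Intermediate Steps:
Y(o, V) = -4 + 2*V*o (Y(o, V) = (V*o + V*o) - 4 = 2*V*o - 4 = -4 + 2*V*o)
L(w) = 2/3 - 2*w/3 (L(w) = (-4 + 2*w*2)/(-6) = (-4 + 4*w)*(-1/6) = 2/3 - 2*w/3)
((-30 - 1*40) + (16/31 + 78/16))*L(12) = ((-30 - 1*40) + (16/31 + 78/16))*(2/3 - 2/3*12) = ((-30 - 40) + (16*(1/31) + 78*(1/16)))*(2/3 - 8) = (-70 + (16/31 + 39/8))*(-22/3) = (-70 + 1337/248)*(-22/3) = -16023/248*(-22/3) = 58751/124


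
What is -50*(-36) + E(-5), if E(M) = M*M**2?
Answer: 1675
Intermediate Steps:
E(M) = M**3
-50*(-36) + E(-5) = -50*(-36) + (-5)**3 = 1800 - 125 = 1675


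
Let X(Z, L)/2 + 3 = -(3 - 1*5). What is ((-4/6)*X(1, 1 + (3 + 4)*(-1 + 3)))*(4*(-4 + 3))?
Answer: -16/3 ≈ -5.3333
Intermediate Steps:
X(Z, L) = -2 (X(Z, L) = -6 + 2*(-(3 - 1*5)) = -6 + 2*(-(3 - 5)) = -6 + 2*(-1*(-2)) = -6 + 2*2 = -6 + 4 = -2)
((-4/6)*X(1, 1 + (3 + 4)*(-1 + 3)))*(4*(-4 + 3)) = (-4/6*(-2))*(4*(-4 + 3)) = (-4*⅙*(-2))*(4*(-1)) = -⅔*(-2)*(-4) = (4/3)*(-4) = -16/3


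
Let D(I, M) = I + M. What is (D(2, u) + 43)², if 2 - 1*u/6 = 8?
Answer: 81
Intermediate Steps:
u = -36 (u = 12 - 6*8 = 12 - 48 = -36)
(D(2, u) + 43)² = ((2 - 36) + 43)² = (-34 + 43)² = 9² = 81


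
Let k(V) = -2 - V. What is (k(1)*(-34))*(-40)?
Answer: -4080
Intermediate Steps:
(k(1)*(-34))*(-40) = ((-2 - 1*1)*(-34))*(-40) = ((-2 - 1)*(-34))*(-40) = -3*(-34)*(-40) = 102*(-40) = -4080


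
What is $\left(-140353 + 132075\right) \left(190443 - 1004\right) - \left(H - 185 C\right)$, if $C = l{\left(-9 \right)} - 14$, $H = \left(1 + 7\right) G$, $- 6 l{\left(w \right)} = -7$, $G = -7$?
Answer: $- \frac{9409070161}{6} \approx -1.5682 \cdot 10^{9}$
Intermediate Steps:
$l{\left(w \right)} = \frac{7}{6}$ ($l{\left(w \right)} = \left(- \frac{1}{6}\right) \left(-7\right) = \frac{7}{6}$)
$H = -56$ ($H = \left(1 + 7\right) \left(-7\right) = 8 \left(-7\right) = -56$)
$C = - \frac{77}{6}$ ($C = \frac{7}{6} - 14 = - \frac{77}{6} \approx -12.833$)
$\left(-140353 + 132075\right) \left(190443 - 1004\right) - \left(H - 185 C\right) = \left(-140353 + 132075\right) \left(190443 - 1004\right) - \left(-56 - - \frac{14245}{6}\right) = \left(-8278\right) 189439 - \left(-56 + \frac{14245}{6}\right) = -1568176042 - \frac{13909}{6} = - \frac{9409070161}{6}$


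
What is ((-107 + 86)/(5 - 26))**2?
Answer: 1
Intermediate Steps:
((-107 + 86)/(5 - 26))**2 = (-21/(-21))**2 = (-21*(-1/21))**2 = 1**2 = 1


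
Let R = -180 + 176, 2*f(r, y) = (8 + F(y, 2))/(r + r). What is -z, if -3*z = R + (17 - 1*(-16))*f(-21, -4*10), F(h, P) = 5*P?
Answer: -155/42 ≈ -3.6905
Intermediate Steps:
f(r, y) = 9/(2*r) (f(r, y) = ((8 + 5*2)/(r + r))/2 = ((8 + 10)/((2*r)))/2 = (18*(1/(2*r)))/2 = (9/r)/2 = 9/(2*r))
R = -4
z = 155/42 (z = -(-4 + (17 - 1*(-16))*((9/2)/(-21)))/3 = -(-4 + (17 + 16)*((9/2)*(-1/21)))/3 = -(-4 + 33*(-3/14))/3 = -(-4 - 99/14)/3 = -1/3*(-155/14) = 155/42 ≈ 3.6905)
-z = -1*155/42 = -155/42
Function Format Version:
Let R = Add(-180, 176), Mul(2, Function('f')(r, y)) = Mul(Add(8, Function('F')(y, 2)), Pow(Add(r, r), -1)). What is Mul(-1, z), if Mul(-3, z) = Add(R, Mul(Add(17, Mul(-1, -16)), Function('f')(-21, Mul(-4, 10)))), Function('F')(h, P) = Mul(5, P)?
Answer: Rational(-155, 42) ≈ -3.6905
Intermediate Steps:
Function('f')(r, y) = Mul(Rational(9, 2), Pow(r, -1)) (Function('f')(r, y) = Mul(Rational(1, 2), Mul(Add(8, Mul(5, 2)), Pow(Add(r, r), -1))) = Mul(Rational(1, 2), Mul(Add(8, 10), Pow(Mul(2, r), -1))) = Mul(Rational(1, 2), Mul(18, Mul(Rational(1, 2), Pow(r, -1)))) = Mul(Rational(1, 2), Mul(9, Pow(r, -1))) = Mul(Rational(9, 2), Pow(r, -1)))
R = -4
z = Rational(155, 42) (z = Mul(Rational(-1, 3), Add(-4, Mul(Add(17, Mul(-1, -16)), Mul(Rational(9, 2), Pow(-21, -1))))) = Mul(Rational(-1, 3), Add(-4, Mul(Add(17, 16), Mul(Rational(9, 2), Rational(-1, 21))))) = Mul(Rational(-1, 3), Add(-4, Mul(33, Rational(-3, 14)))) = Mul(Rational(-1, 3), Add(-4, Rational(-99, 14))) = Mul(Rational(-1, 3), Rational(-155, 14)) = Rational(155, 42) ≈ 3.6905)
Mul(-1, z) = Mul(-1, Rational(155, 42)) = Rational(-155, 42)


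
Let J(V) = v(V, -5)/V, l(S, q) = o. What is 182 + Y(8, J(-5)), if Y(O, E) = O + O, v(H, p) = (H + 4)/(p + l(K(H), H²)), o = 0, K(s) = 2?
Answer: 198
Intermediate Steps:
l(S, q) = 0
v(H, p) = (4 + H)/p (v(H, p) = (H + 4)/(p + 0) = (4 + H)/p)
J(V) = (-⅘ - V/5)/V (J(V) = ((4 + V)/(-5))/V = (-(4 + V)/5)/V = (-⅘ - V/5)/V)
Y(O, E) = 2*O
182 + Y(8, J(-5)) = 182 + 2*8 = 182 + 16 = 198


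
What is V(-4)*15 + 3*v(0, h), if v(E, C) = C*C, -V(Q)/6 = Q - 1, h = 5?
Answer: 525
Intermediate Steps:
V(Q) = 6 - 6*Q (V(Q) = -6*(Q - 1) = -6*(-1 + Q) = 6 - 6*Q)
v(E, C) = C²
V(-4)*15 + 3*v(0, h) = (6 - 6*(-4))*15 + 3*5² = (6 + 24)*15 + 3*25 = 30*15 + 75 = 450 + 75 = 525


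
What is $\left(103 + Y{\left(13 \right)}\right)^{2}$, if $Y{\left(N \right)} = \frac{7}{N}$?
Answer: $\frac{1811716}{169} \approx 10720.0$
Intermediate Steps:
$\left(103 + Y{\left(13 \right)}\right)^{2} = \left(103 + \frac{7}{13}\right)^{2} = \left(\frac{1346}{13}\right)^{2} = \frac{1811716}{169}$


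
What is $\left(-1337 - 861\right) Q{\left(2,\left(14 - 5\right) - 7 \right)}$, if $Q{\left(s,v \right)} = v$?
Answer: $-4396$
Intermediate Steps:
$\left(-1337 - 861\right) Q{\left(2,\left(14 - 5\right) - 7 \right)} = \left(-1337 - 861\right) \left(\left(14 - 5\right) - 7\right) = - 2198 \left(9 - 7\right) = \left(-2198\right) 2 = -4396$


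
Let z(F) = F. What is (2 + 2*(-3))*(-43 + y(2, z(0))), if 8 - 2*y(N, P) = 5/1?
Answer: 166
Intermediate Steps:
y(N, P) = 3/2 (y(N, P) = 4 - 5/(2*1) = 4 - 5/2 = 3/2)
(2 + 2*(-3))*(-43 + y(2, z(0))) = (2 + 2*(-3))*(-43 + 3/2) = (2 - 6)*(-83/2) = -4*(-83/2) = 166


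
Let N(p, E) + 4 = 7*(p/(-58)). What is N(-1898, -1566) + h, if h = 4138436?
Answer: 120021171/29 ≈ 4.1387e+6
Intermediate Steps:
N(p, E) = -4 - 7*p/58 (N(p, E) = -4 + 7*(p/(-58)) = -4 + 7*(p*(-1/58)) = -4 + 7*(-p/58) = -4 - 7*p/58)
N(-1898, -1566) + h = (-4 - 7/58*(-1898)) + 4138436 = (-4 + 6643/29) + 4138436 = 6527/29 + 4138436 = 120021171/29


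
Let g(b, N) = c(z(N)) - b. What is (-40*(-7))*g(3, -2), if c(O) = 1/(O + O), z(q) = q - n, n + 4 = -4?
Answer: -2450/3 ≈ -816.67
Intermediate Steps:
n = -8 (n = -4 - 4 = -8)
z(q) = 8 + q (z(q) = q - 1*(-8) = q + 8 = 8 + q)
c(O) = 1/(2*O)
g(b, N) = 1/(2*(8 + N)) - b
(-40*(-7))*g(3, -2) = (-40*(-7))*((½ - 1*3*(8 - 2))/(8 - 2)) = 280*((½ - 1*3*6)/6) = 280*((½ - 18)/6) = 280*((⅙)*(-35/2)) = 280*(-35/12) = -2450/3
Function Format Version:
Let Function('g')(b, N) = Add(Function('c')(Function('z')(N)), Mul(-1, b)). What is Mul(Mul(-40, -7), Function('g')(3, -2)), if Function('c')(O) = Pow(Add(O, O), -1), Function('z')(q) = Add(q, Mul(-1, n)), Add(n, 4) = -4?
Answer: Rational(-2450, 3) ≈ -816.67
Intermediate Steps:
n = -8 (n = Add(-4, -4) = -8)
Function('z')(q) = Add(8, q) (Function('z')(q) = Add(q, Mul(-1, -8)) = Add(q, 8) = Add(8, q))
Function('c')(O) = Mul(Rational(1, 2), Pow(O, -1)) (Function('c')(O) = Pow(Mul(2, O), -1) = Mul(Rational(1, 2), Pow(O, -1)))
Function('g')(b, N) = Add(Mul(Rational(1, 2), Pow(Add(8, N), -1)), Mul(-1, b))
Mul(Mul(-40, -7), Function('g')(3, -2)) = Mul(Mul(-40, -7), Mul(Pow(Add(8, -2), -1), Add(Rational(1, 2), Mul(-1, 3, Add(8, -2))))) = Mul(280, Mul(Pow(6, -1), Add(Rational(1, 2), Mul(-1, 3, 6)))) = Mul(280, Mul(Rational(1, 6), Add(Rational(1, 2), -18))) = Mul(280, Mul(Rational(1, 6), Rational(-35, 2))) = Mul(280, Rational(-35, 12)) = Rational(-2450, 3)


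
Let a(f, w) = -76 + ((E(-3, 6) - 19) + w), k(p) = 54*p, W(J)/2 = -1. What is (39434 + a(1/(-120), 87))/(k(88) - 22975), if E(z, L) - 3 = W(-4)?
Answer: -39427/18223 ≈ -2.1636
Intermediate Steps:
W(J) = -2 (W(J) = 2*(-1) = -2)
E(z, L) = 1 (E(z, L) = 3 - 2 = 1)
a(f, w) = -94 + w (a(f, w) = -76 + ((1 - 19) + w) = -76 + (-18 + w) = -94 + w)
(39434 + a(1/(-120), 87))/(k(88) - 22975) = (39434 + (-94 + 87))/(54*88 - 22975) = (39434 - 7)/(4752 - 22975) = 39427/(-18223) = 39427*(-1/18223) = -39427/18223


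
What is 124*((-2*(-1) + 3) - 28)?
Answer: -2852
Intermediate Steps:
124*((-2*(-1) + 3) - 28) = 124*((2 + 3) - 28) = 124*(5 - 28) = 124*(-23) = -2852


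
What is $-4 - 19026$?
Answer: $-19030$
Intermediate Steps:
$-4 - 19026 = -19030$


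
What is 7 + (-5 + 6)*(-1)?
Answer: 6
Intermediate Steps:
7 + (-5 + 6)*(-1) = 7 + 1*(-1) = 7 - 1 = 6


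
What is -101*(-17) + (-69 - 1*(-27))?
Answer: 1675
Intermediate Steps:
-101*(-17) + (-69 - 1*(-27)) = 1717 + (-69 + 27) = 1717 - 42 = 1675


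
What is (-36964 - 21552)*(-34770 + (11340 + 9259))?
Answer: 829230236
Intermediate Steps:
(-36964 - 21552)*(-34770 + (11340 + 9259)) = -58516*(-34770 + 20599) = -58516*(-14171) = 829230236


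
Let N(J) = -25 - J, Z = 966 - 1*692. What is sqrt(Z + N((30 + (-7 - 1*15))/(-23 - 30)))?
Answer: sqrt(699865)/53 ≈ 15.785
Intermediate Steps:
Z = 274 (Z = 966 - 692 = 274)
sqrt(Z + N((30 + (-7 - 1*15))/(-23 - 30))) = sqrt(274 + (-25 - (30 + (-7 - 1*15))/(-23 - 30))) = sqrt(274 + (-25 - (30 + (-7 - 15))/(-53))) = sqrt(274 + (-25 - (30 - 22)*(-1)/53)) = sqrt(274 + (-25 - 8*(-1)/53)) = sqrt(274 + (-25 - 1*(-8/53))) = sqrt(274 + (-25 + 8/53)) = sqrt(274 - 1317/53) = sqrt(13205/53) = sqrt(699865)/53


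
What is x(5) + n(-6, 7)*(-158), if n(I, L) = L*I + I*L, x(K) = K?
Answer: 13277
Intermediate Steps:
n(I, L) = 2*I*L (n(I, L) = I*L + I*L = 2*I*L)
x(5) + n(-6, 7)*(-158) = 5 + (2*(-6)*7)*(-158) = 5 - 84*(-158) = 5 + 13272 = 13277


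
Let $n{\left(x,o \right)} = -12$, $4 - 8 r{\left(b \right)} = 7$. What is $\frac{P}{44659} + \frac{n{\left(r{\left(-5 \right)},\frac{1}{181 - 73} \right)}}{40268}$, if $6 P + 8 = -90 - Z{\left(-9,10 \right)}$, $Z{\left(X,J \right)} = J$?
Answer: $- \frac{315183}{449582153} \approx -0.00070106$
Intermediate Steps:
$r{\left(b \right)} = - \frac{3}{8}$ ($r{\left(b \right)} = \frac{1}{2} - \frac{7}{8} = - \frac{3}{8}$)
$P = -18$ ($P = - \frac{4}{3} + \frac{-90 - 10}{6} = - \frac{4}{3} + \frac{1}{6} \left(-100\right) = - \frac{4}{3} - \frac{50}{3} = -18$)
$\frac{P}{44659} + \frac{n{\left(r{\left(-5 \right)},\frac{1}{181 - 73} \right)}}{40268} = - \frac{18}{44659} - \frac{12}{40268} = \left(-18\right) \frac{1}{44659} - \frac{3}{10067} = - \frac{18}{44659} - \frac{3}{10067} = - \frac{315183}{449582153}$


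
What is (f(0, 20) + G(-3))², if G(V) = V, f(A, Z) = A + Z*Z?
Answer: 157609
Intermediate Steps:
f(A, Z) = A + Z²
(f(0, 20) + G(-3))² = ((0 + 20²) - 3)² = ((0 + 400) - 3)² = (400 - 3)² = 397² = 157609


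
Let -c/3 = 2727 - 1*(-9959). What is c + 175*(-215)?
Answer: -75683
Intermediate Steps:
c = -38058 (c = -3*(2727 - 1*(-9959)) = -3*(2727 + 9959) = -3*12686 = -38058)
c + 175*(-215) = -38058 + 175*(-215) = -38058 - 37625 = -75683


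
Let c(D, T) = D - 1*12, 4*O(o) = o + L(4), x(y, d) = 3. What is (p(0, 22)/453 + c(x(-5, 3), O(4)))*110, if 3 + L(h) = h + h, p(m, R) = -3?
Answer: -149600/151 ≈ -990.73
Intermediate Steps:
L(h) = -3 + 2*h (L(h) = -3 + (h + h) = -3 + 2*h)
O(o) = 5/4 + o/4 (O(o) = (o + (-3 + 2*4))/4 = (o + (-3 + 8))/4 = (o + 5)/4 = (5 + o)/4 = 5/4 + o/4)
c(D, T) = -12 + D (c(D, T) = D - 12 = -12 + D)
(p(0, 22)/453 + c(x(-5, 3), O(4)))*110 = (-3/453 + (-12 + 3))*110 = (-3*1/453 - 9)*110 = (-1/151 - 9)*110 = -1360/151*110 = -149600/151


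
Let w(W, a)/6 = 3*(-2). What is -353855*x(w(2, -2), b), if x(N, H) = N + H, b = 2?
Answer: 12031070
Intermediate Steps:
w(W, a) = -36 (w(W, a) = 6*(3*(-2)) = 6*(-6) = -36)
x(N, H) = H + N
-353855*x(w(2, -2), b) = -353855*(2 - 36) = -353855*(-34) = 12031070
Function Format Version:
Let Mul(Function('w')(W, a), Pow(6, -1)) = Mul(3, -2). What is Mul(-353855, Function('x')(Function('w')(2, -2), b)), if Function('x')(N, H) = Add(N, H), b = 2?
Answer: 12031070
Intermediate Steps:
Function('w')(W, a) = -36 (Function('w')(W, a) = Mul(6, Mul(3, -2)) = Mul(6, -6) = -36)
Function('x')(N, H) = Add(H, N)
Mul(-353855, Function('x')(Function('w')(2, -2), b)) = Mul(-353855, Add(2, -36)) = Mul(-353855, -34) = 12031070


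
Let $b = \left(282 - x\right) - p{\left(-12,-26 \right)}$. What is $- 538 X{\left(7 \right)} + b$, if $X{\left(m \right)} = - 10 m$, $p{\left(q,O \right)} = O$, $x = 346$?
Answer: $37622$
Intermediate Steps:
$b = -38$ ($b = \left(282 - 346\right) - -26 = \left(282 - 346\right) + 26 = -64 + 26 = -38$)
$- 538 X{\left(7 \right)} + b = - 538 \left(\left(-10\right) 7\right) - 38 = \left(-538\right) \left(-70\right) - 38 = 37660 - 38 = 37622$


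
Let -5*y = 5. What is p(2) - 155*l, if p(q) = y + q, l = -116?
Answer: 17981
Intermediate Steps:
y = -1 (y = -⅕*5 = -1)
p(q) = -1 + q
p(2) - 155*l = (-1 + 2) - 155*(-116) = 1 + 17980 = 17981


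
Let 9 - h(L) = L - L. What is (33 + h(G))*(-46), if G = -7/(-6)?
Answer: -1932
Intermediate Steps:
G = 7/6 (G = -7*(-1/6) = 7/6 ≈ 1.1667)
h(L) = 9 (h(L) = 9 - (L - L) = 9 - 1*0 = 9 + 0 = 9)
(33 + h(G))*(-46) = (33 + 9)*(-46) = 42*(-46) = -1932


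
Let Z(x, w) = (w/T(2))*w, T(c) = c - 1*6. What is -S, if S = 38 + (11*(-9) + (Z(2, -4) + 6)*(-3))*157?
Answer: 16447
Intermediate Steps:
T(c) = -6 + c (T(c) = c - 6 = -6 + c)
Z(x, w) = -w²/4 (Z(x, w) = (w/(-6 + 2))*w = (w/(-4))*w = (w*(-¼))*w = (-w/4)*w = -w²/4)
S = -16447 (S = 38 + (11*(-9) + (-¼*(-4)² + 6)*(-3))*157 = 38 + (-99 + (-¼*16 + 6)*(-3))*157 = 38 + (-99 + (-4 + 6)*(-3))*157 = 38 + (-99 + 2*(-3))*157 = 38 + (-99 - 6)*157 = 38 - 105*157 = 38 - 16485 = -16447)
-S = -1*(-16447) = 16447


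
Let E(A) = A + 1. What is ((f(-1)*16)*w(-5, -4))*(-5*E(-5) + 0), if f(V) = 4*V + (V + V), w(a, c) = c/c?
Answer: -1920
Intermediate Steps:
w(a, c) = 1
E(A) = 1 + A
f(V) = 6*V (f(V) = 4*V + 2*V = 6*V)
((f(-1)*16)*w(-5, -4))*(-5*E(-5) + 0) = (((6*(-1))*16)*1)*(-5*(1 - 5) + 0) = (-6*16*1)*(-5*(-4) + 0) = (-96*1)*(20 + 0) = -96*20 = -1920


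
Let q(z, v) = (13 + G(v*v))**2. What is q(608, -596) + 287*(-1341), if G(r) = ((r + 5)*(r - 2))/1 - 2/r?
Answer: 502229780452406786366878719120337/31544601664 ≈ 1.5921e+22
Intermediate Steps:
G(r) = -2/r + (-2 + r)*(5 + r) (G(r) = ((5 + r)*(-2 + r))*1 - 2/r = ((-2 + r)*(5 + r))*1 - 2/r = (-2 + r)*(5 + r) - 2/r = -2/r + (-2 + r)*(5 + r))
q(z, v) = (3 + v**4 - 2/v**2 + 3*v**2)**2 (q(z, v) = (13 + (-10 + (v*v)**2 - 2/v**2 + 3*(v*v)))**2 = (13 + (-10 + (v**2)**2 - 2/v**2 + 3*v**2))**2 = (13 + (-10 + v**4 - 2/v**2 + 3*v**2))**2 = (3 + v**4 - 2/v**2 + 3*v**2)**2)
q(608, -596) + 287*(-1341) = (-2 + (-596)**2*(3 + (-596)**4 + 3*(-596)**2))**2/(-596)**4 + 287*(-1341) = (-2 + 355216*(3 + 126178406656 + 3*355216))**2/126178406656 - 384867 = (-2 + 355216*(3 + 126178406656 + 1065648))**2/126178406656 - 384867 = (-2 + 355216*126179472307)**2/126178406656 - 384867 = (-2 + 44820967435003312)**2/126178406656 - 384867 = (1/126178406656)*44820967435003310**2 - 384867 = (1/126178406656)*2008919121809627194029419710956100 - 384867 = 502229780452406798507354927739025/31544601664 - 384867 = 502229780452406786366878719120337/31544601664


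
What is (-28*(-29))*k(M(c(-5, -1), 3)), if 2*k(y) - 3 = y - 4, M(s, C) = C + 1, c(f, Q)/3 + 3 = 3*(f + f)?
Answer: 1218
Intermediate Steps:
c(f, Q) = -9 + 18*f (c(f, Q) = -9 + 3*(3*(f + f)) = -9 + 3*(3*(2*f)) = -9 + 3*(6*f) = -9 + 18*f)
M(s, C) = 1 + C
k(y) = -1/2 + y/2 (k(y) = 3/2 + (y - 4)/2 = 3/2 + (-4 + y)/2 = 3/2 + (-2 + y/2) = -1/2 + y/2)
(-28*(-29))*k(M(c(-5, -1), 3)) = (-28*(-29))*(-1/2 + (1 + 3)/2) = 812*(-1/2 + (1/2)*4) = 812*(-1/2 + 2) = 812*(3/2) = 1218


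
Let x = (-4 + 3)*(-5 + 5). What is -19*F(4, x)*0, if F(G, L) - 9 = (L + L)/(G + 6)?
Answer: 0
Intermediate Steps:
x = 0 (x = -1*0 = 0)
F(G, L) = 9 + 2*L/(6 + G) (F(G, L) = 9 + (L + L)/(G + 6) = 9 + (2*L)/(6 + G) = 9 + 2*L/(6 + G))
-19*F(4, x)*0 = -19*(54 + 2*0 + 9*4)/(6 + 4)*0 = -19*(54 + 0 + 36)/10*0 = -19*90/10*0 = -19*9*0 = -171*0 = 0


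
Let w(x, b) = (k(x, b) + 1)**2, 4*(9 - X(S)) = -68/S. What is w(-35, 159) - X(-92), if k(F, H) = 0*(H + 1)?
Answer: -719/92 ≈ -7.8152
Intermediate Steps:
k(F, H) = 0 (k(F, H) = 0*(1 + H) = 0)
X(S) = 9 + 17/S (X(S) = 9 - (-17)/S = 9 + 17/S)
w(x, b) = 1 (w(x, b) = (0 + 1)**2 = 1**2 = 1)
w(-35, 159) - X(-92) = 1 - (9 + 17/(-92)) = 1 - (9 + 17*(-1/92)) = 1 - (9 - 17/92) = 1 - 1*811/92 = 1 - 811/92 = -719/92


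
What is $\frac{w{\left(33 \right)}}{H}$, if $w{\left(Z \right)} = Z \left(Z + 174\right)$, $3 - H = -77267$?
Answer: $\frac{6831}{77270} \approx 0.088404$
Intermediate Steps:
$H = 77270$ ($H = 3 - -77267 = 3 + 77267 = 77270$)
$w{\left(Z \right)} = Z \left(174 + Z\right)$
$\frac{w{\left(33 \right)}}{H} = \frac{33 \left(174 + 33\right)}{77270} = 33 \cdot 207 \cdot \frac{1}{77270} = 6831 \cdot \frac{1}{77270} = \frac{6831}{77270}$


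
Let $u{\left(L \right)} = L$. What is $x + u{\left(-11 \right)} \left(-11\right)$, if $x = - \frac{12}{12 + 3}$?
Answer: $\frac{601}{5} \approx 120.2$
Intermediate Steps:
$x = - \frac{4}{5}$ ($x = - \frac{12}{15} = \left(-12\right) \frac{1}{15} = - \frac{4}{5} \approx -0.8$)
$x + u{\left(-11 \right)} \left(-11\right) = - \frac{4}{5} - -121 = - \frac{4}{5} + 121 = \frac{601}{5}$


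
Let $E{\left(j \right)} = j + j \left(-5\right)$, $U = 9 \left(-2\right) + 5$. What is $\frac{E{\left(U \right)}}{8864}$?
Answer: $\frac{13}{2216} \approx 0.0058664$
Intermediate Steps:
$U = -13$ ($U = -18 + 5 = -13$)
$E{\left(j \right)} = - 4 j$ ($E{\left(j \right)} = j - 5 j = - 4 j$)
$\frac{E{\left(U \right)}}{8864} = \frac{\left(-4\right) \left(-13\right)}{8864} = 52 \cdot \frac{1}{8864} = \frac{13}{2216}$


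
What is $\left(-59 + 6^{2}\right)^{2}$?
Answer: $529$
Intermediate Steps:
$\left(-59 + 6^{2}\right)^{2} = \left(-59 + 36\right)^{2} = \left(-23\right)^{2} = 529$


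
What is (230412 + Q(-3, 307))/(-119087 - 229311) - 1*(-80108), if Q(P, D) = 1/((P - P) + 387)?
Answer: 10800874553363/134830026 ≈ 80107.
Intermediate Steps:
Q(P, D) = 1/387 (Q(P, D) = 1/(0 + 387) = 1/387)
(230412 + Q(-3, 307))/(-119087 - 229311) - 1*(-80108) = (230412 + 1/387)/(-119087 - 229311) - 1*(-80108) = (89169445/387)/(-348398) + 80108 = (89169445/387)*(-1/348398) + 80108 = -89169445/134830026 + 80108 = 10800874553363/134830026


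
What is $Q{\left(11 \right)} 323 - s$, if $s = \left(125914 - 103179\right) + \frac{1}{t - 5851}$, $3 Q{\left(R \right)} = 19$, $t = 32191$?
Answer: $- \frac{181652347}{8780} \approx -20689.0$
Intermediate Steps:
$Q{\left(R \right)} = \frac{19}{3}$ ($Q{\left(R \right)} = \frac{1}{3} \cdot 19 = \frac{19}{3}$)
$s = \frac{598839901}{26340}$ ($s = \left(125914 - 103179\right) + \frac{1}{32191 - 5851} = 22735 + \frac{1}{26340} = \frac{598839901}{26340} \approx 22735.0$)
$Q{\left(11 \right)} 323 - s = \frac{19}{3} \cdot 323 - \frac{598839901}{26340} = \frac{6137}{3} - \frac{598839901}{26340} = - \frac{181652347}{8780}$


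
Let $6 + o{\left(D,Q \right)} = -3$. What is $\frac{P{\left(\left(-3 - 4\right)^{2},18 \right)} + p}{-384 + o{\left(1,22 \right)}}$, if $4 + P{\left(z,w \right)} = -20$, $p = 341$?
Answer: $- \frac{317}{393} \approx -0.80662$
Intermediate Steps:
$o{\left(D,Q \right)} = -9$ ($o{\left(D,Q \right)} = -6 - 3 = -9$)
$P{\left(z,w \right)} = -24$ ($P{\left(z,w \right)} = -4 - 20 = -24$)
$\frac{P{\left(\left(-3 - 4\right)^{2},18 \right)} + p}{-384 + o{\left(1,22 \right)}} = \frac{-24 + 341}{-384 - 9} = \frac{317}{-393} = 317 \left(- \frac{1}{393}\right) = - \frac{317}{393}$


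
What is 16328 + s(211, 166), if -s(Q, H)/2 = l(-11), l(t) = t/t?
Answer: 16326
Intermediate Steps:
l(t) = 1
s(Q, H) = -2 (s(Q, H) = -2*1 = -2)
16328 + s(211, 166) = 16328 - 2 = 16326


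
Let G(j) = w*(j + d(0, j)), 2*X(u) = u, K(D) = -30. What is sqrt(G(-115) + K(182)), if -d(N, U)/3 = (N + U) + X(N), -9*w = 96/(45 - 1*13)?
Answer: 8*I*sqrt(15)/3 ≈ 10.328*I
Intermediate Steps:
w = -1/3 (w = -32/(3*(45 - 1*13)) = -32/(3*(45 - 13)) = -32/(3*32) = -1/9*3 = -1/3 ≈ -0.33333)
X(u) = u/2
d(N, U) = -3*U - 9*N/2 (d(N, U) = -3*((N + U) + N/2) = -3*(U + 3*N/2) = -3*U - 9*N/2)
G(j) = 2*j/3 (G(j) = -(j + (-3*j - 9/2*0))/3 = -(j + (-3*j + 0))/3 = -(j - 3*j)/3 = -(-2)*j/3 = 2*j/3)
sqrt(G(-115) + K(182)) = sqrt((2/3)*(-115) - 30) = sqrt(-230/3 - 30) = sqrt(-320/3) = 8*I*sqrt(15)/3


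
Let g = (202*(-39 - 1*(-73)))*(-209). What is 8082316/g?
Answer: -183689/32623 ≈ -5.6307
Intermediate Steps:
g = -1435412 (g = (202*(-39 + 73))*(-209) = (202*34)*(-209) = 6868*(-209) = -1435412)
8082316/g = 8082316/(-1435412) = 8082316*(-1/1435412) = -183689/32623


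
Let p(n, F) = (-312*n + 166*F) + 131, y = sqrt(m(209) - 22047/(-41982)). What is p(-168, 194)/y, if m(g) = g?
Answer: 84751*sqrt(41031737430)/2932095 ≈ 5855.0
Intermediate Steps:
y = sqrt(41031737430)/13994 (y = sqrt(209 - 22047/(-41982)) = sqrt(209 - 22047*(-1/41982)) = sqrt(209 + 7349/13994) = sqrt(2932095/13994) = sqrt(41031737430)/13994 ≈ 14.475)
p(n, F) = 131 - 312*n + 166*F
p(-168, 194)/y = (131 - 312*(-168) + 166*194)/((sqrt(41031737430)/13994)) = (131 + 52416 + 32204)*(sqrt(41031737430)/2932095) = 84751*(sqrt(41031737430)/2932095) = 84751*sqrt(41031737430)/2932095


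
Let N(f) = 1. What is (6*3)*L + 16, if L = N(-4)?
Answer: 34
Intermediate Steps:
L = 1
(6*3)*L + 16 = (6*3)*1 + 16 = 18*1 + 16 = 18 + 16 = 34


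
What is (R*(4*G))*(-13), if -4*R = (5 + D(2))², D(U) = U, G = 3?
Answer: 1911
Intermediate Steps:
R = -49/4 (R = -(5 + 2)²/4 = -¼*7² = -¼*49 = -49/4 ≈ -12.250)
(R*(4*G))*(-13) = -49*3*(-13) = -49/4*12*(-13) = -147*(-13) = 1911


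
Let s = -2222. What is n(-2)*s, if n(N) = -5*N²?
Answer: 44440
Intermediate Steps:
n(-2)*s = -5*(-2)²*(-2222) = -5*4*(-2222) = -20*(-2222) = 44440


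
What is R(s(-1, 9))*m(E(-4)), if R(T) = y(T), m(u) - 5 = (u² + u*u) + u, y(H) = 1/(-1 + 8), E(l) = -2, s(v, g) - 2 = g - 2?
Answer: 11/7 ≈ 1.5714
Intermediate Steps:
s(v, g) = g (s(v, g) = 2 + (g - 2) = 2 + (-2 + g) = g)
y(H) = ⅐ (y(H) = 1/7 = ⅐)
m(u) = 5 + u + 2*u² (m(u) = 5 + ((u² + u*u) + u) = 5 + ((u² + u²) + u) = 5 + (2*u² + u) = 5 + (u + 2*u²) = 5 + u + 2*u²)
R(T) = ⅐
R(s(-1, 9))*m(E(-4)) = (5 - 2 + 2*(-2)²)/7 = (5 - 2 + 2*4)/7 = (5 - 2 + 8)/7 = (⅐)*11 = 11/7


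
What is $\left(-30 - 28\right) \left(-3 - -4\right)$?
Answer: $-58$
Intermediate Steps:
$\left(-30 - 28\right) \left(-3 - -4\right) = - 58 \left(-3 + 4\right) = \left(-58\right) 1 = -58$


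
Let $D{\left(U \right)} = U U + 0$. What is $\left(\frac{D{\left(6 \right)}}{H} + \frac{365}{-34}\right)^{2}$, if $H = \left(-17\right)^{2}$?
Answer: $\frac{37613689}{334084} \approx 112.59$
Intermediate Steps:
$D{\left(U \right)} = U^{2}$ ($D{\left(U \right)} = U^{2} + 0 = U^{2}$)
$H = 289$
$\left(\frac{D{\left(6 \right)}}{H} + \frac{365}{-34}\right)^{2} = \left(\frac{6^{2}}{289} + \frac{365}{-34}\right)^{2} = \left(36 \cdot \frac{1}{289} + 365 \left(- \frac{1}{34}\right)\right)^{2} = \left(\frac{36}{289} - \frac{365}{34}\right)^{2} = \left(- \frac{6133}{578}\right)^{2} = \frac{37613689}{334084}$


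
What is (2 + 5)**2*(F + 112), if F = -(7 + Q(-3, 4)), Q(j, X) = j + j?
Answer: 5439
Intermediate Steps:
Q(j, X) = 2*j
F = -1 (F = -(7 + 2*(-3)) = -(7 - 6) = -1*1 = -1)
(2 + 5)**2*(F + 112) = (2 + 5)**2*(-1 + 112) = 7**2*111 = 49*111 = 5439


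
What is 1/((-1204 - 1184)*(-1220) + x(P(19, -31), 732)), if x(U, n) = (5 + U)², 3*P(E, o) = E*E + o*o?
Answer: 9/28007809 ≈ 3.2134e-7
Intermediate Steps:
P(E, o) = E²/3 + o²/3 (P(E, o) = (E*E + o*o)/3 = (E² + o²)/3 = E²/3 + o²/3)
1/((-1204 - 1184)*(-1220) + x(P(19, -31), 732)) = 1/((-1204 - 1184)*(-1220) + (5 + ((⅓)*19² + (⅓)*(-31)²))²) = 1/(-2388*(-1220) + (5 + ((⅓)*361 + (⅓)*961))²) = 1/(2913360 + (5 + (361/3 + 961/3))²) = 1/(2913360 + (5 + 1322/3)²) = 1/(2913360 + (1337/3)²) = 1/(2913360 + 1787569/9) = 1/(28007809/9) = 9/28007809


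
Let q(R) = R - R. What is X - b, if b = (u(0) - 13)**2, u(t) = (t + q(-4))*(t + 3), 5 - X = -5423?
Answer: 5259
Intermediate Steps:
X = 5428 (X = 5 - 1*(-5423) = 5 + 5423 = 5428)
q(R) = 0
u(t) = t*(3 + t) (u(t) = (t + 0)*(t + 3) = t*(3 + t))
b = 169 (b = (0*(3 + 0) - 13)**2 = (0*3 - 13)**2 = (0 - 13)**2 = (-13)**2 = 169)
X - b = 5428 - 1*169 = 5428 - 169 = 5259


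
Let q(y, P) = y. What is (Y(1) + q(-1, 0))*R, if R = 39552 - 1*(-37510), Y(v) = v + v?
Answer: 77062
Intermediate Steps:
Y(v) = 2*v
R = 77062 (R = 39552 + 37510 = 77062)
(Y(1) + q(-1, 0))*R = (2*1 - 1)*77062 = (2 - 1)*77062 = 1*77062 = 77062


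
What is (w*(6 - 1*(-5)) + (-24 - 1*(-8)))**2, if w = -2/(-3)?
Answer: 676/9 ≈ 75.111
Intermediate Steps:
w = 2/3 (w = -2*(-1/3) = 2/3 ≈ 0.66667)
(w*(6 - 1*(-5)) + (-24 - 1*(-8)))**2 = (2*(6 - 1*(-5))/3 + (-24 - 1*(-8)))**2 = (2*(6 + 5)/3 + (-24 + 8))**2 = ((2/3)*11 - 16)**2 = (22/3 - 16)**2 = (-26/3)**2 = 676/9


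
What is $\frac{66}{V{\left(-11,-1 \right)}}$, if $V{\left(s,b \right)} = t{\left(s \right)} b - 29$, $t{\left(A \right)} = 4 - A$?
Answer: $- \frac{3}{2} \approx -1.5$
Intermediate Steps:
$V{\left(s,b \right)} = -29 + b \left(4 - s\right)$ ($V{\left(s,b \right)} = \left(4 - s\right) b - 29 = b \left(4 - s\right) - 29 = -29 + b \left(4 - s\right)$)
$\frac{66}{V{\left(-11,-1 \right)}} = \frac{66}{-29 - - (-4 - 11)} = \frac{66}{-29 - \left(-1\right) \left(-15\right)} = \frac{66}{-29 - 15} = \frac{66}{-44} = 66 \left(- \frac{1}{44}\right) = - \frac{3}{2}$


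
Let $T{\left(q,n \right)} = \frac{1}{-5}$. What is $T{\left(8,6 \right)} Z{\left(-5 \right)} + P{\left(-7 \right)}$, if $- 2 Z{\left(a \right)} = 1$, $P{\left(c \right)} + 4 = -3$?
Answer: $- \frac{69}{10} \approx -6.9$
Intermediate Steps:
$T{\left(q,n \right)} = - \frac{1}{5}$
$P{\left(c \right)} = -7$ ($P{\left(c \right)} = -4 - 3 = -7$)
$Z{\left(a \right)} = - \frac{1}{2}$ ($Z{\left(a \right)} = \left(- \frac{1}{2}\right) 1 = - \frac{1}{2}$)
$T{\left(8,6 \right)} Z{\left(-5 \right)} + P{\left(-7 \right)} = \left(- \frac{1}{5}\right) \left(- \frac{1}{2}\right) - 7 = \frac{1}{10} - 7 = - \frac{69}{10}$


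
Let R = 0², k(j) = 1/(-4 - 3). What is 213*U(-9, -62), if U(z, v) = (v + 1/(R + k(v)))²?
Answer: 1014093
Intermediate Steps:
k(j) = -⅐ (k(j) = 1/(-7) = -⅐)
R = 0
U(z, v) = (-7 + v)² (U(z, v) = (v + 1/(0 - ⅐))² = (v + 1/(-⅐))² = (v - 7)² = (-7 + v)²)
213*U(-9, -62) = 213*(7 - 1*(-62))² = 213*(7 + 62)² = 213*69² = 213*4761 = 1014093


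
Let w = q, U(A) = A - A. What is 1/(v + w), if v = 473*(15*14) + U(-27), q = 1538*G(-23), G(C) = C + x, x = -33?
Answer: 1/13202 ≈ 7.5746e-5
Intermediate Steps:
G(C) = -33 + C (G(C) = C - 33 = -33 + C)
U(A) = 0
q = -86128 (q = 1538*(-33 - 23) = 1538*(-56) = -86128)
w = -86128
v = 99330 (v = 473*(15*14) + 0 = 473*210 + 0 = 99330 + 0 = 99330)
1/(v + w) = 1/(99330 - 86128) = 1/13202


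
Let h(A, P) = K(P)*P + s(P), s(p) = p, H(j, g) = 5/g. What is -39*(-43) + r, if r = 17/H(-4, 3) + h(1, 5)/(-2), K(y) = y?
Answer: 8361/5 ≈ 1672.2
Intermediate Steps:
h(A, P) = P + P**2 (h(A, P) = P*P + P = P**2 + P = P + P**2)
r = -24/5 (r = 17/((5/3)) + (5*(1 + 5))/(-2) = 17/((5*(1/3))) + (5*6)*(-1/2) = 17/(5/3) + 30*(-1/2) = 17*(3/5) - 15 = 51/5 - 15 = -24/5 ≈ -4.8000)
-39*(-43) + r = -39*(-43) - 24/5 = 1677 - 24/5 = 8361/5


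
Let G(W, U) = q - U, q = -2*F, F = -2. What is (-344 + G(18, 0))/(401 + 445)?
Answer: -170/423 ≈ -0.40189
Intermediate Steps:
q = 4 (q = -2*(-2) = 4)
G(W, U) = 4 - U
(-344 + G(18, 0))/(401 + 445) = (-344 + (4 - 1*0))/(401 + 445) = (-344 + (4 + 0))/846 = (-344 + 4)*(1/846) = -340*1/846 = -170/423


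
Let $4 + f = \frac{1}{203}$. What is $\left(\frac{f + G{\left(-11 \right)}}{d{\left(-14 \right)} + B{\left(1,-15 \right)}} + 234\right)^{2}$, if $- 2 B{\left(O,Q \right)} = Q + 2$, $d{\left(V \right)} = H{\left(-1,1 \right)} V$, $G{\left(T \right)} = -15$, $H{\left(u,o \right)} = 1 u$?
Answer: $\frac{3763095616900}{69272329} \approx 54323.0$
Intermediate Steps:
$H{\left(u,o \right)} = u$
$f = - \frac{811}{203}$ ($f = -4 + \frac{1}{203} = - \frac{811}{203} \approx -3.9951$)
$d{\left(V \right)} = - V$
$B{\left(O,Q \right)} = -1 - \frac{Q}{2}$ ($B{\left(O,Q \right)} = - \frac{Q + 2}{2} = - \frac{2 + Q}{2} = -1 - \frac{Q}{2}$)
$\left(\frac{f + G{\left(-11 \right)}}{d{\left(-14 \right)} + B{\left(1,-15 \right)}} + 234\right)^{2} = \left(\frac{- \frac{811}{203} - 15}{\left(-1\right) \left(-14\right) - - \frac{13}{2}} + 234\right)^{2} = \left(- \frac{3856}{203 \left(14 + \left(-1 + \frac{15}{2}\right)\right)} + 234\right)^{2} = \left(- \frac{3856}{203 \left(14 + \frac{13}{2}\right)} + 234\right)^{2} = \left(- \frac{3856}{203 \cdot \frac{41}{2}} + 234\right)^{2} = \left(\left(- \frac{3856}{203}\right) \frac{2}{41} + 234\right)^{2} = \left(- \frac{7712}{8323} + 234\right)^{2} = \left(\frac{1939870}{8323}\right)^{2} = \frac{3763095616900}{69272329}$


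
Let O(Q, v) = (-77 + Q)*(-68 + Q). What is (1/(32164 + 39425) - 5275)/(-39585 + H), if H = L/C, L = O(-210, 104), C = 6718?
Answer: 634232900333/4758024073929 ≈ 0.13330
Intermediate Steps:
L = 79786 (L = 5236 + (-210)**2 - 145*(-210) = 5236 + 44100 + 30450 = 79786)
H = 39893/3359 (H = 79786/6718 = 79786*(1/6718) = 39893/3359 ≈ 11.876)
(1/(32164 + 39425) - 5275)/(-39585 + H) = (1/(32164 + 39425) - 5275)/(-39585 + 39893/3359) = (1/71589 - 5275)/(-132926122/3359) = (1/71589 - 5275)*(-3359/132926122) = -377631974/71589*(-3359/132926122) = 634232900333/4758024073929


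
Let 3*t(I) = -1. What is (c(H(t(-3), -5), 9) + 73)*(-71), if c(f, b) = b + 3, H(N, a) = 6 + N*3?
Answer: -6035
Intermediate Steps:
t(I) = -1/3 (t(I) = (1/3)*(-1) = -1/3)
H(N, a) = 6 + 3*N
c(f, b) = 3 + b
(c(H(t(-3), -5), 9) + 73)*(-71) = ((3 + 9) + 73)*(-71) = (12 + 73)*(-71) = 85*(-71) = -6035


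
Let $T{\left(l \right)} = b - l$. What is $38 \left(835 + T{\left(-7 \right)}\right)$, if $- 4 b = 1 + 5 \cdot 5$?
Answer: $31749$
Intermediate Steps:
$b = - \frac{13}{2}$ ($b = - \frac{1 + 5 \cdot 5}{4} = - \frac{1 + 25}{4} = \left(- \frac{1}{4}\right) 26 = - \frac{13}{2} \approx -6.5$)
$T{\left(l \right)} = - \frac{13}{2} - l$
$38 \left(835 + T{\left(-7 \right)}\right) = 38 \left(835 - - \frac{1}{2}\right) = 38 \left(835 + \left(- \frac{13}{2} + 7\right)\right) = 38 \left(835 + \frac{1}{2}\right) = 38 \cdot \frac{1671}{2} = 31749$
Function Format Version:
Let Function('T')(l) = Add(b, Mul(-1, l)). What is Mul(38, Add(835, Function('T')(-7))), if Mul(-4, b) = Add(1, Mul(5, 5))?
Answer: 31749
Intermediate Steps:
b = Rational(-13, 2) (b = Mul(Rational(-1, 4), Add(1, Mul(5, 5))) = Mul(Rational(-1, 4), Add(1, 25)) = Mul(Rational(-1, 4), 26) = Rational(-13, 2) ≈ -6.5000)
Function('T')(l) = Add(Rational(-13, 2), Mul(-1, l))
Mul(38, Add(835, Function('T')(-7))) = Mul(38, Add(835, Add(Rational(-13, 2), Mul(-1, -7)))) = Mul(38, Add(835, Add(Rational(-13, 2), 7))) = Mul(38, Add(835, Rational(1, 2))) = Mul(38, Rational(1671, 2)) = 31749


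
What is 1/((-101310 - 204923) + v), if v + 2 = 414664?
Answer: 1/108429 ≈ 9.2226e-6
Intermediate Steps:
v = 414662 (v = -2 + 414664 = 414662)
1/((-101310 - 204923) + v) = 1/((-101310 - 204923) + 414662) = 1/(-306233 + 414662) = 1/108429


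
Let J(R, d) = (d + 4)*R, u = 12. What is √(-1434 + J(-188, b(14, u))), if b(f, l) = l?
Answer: I*√4442 ≈ 66.648*I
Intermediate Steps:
J(R, d) = R*(4 + d) (J(R, d) = (4 + d)*R = R*(4 + d))
√(-1434 + J(-188, b(14, u))) = √(-1434 - 188*(4 + 12)) = √(-1434 - 188*16) = √(-1434 - 3008) = √(-4442) = I*√4442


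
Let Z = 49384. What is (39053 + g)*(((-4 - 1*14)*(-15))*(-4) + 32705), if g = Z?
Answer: 2796820125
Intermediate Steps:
g = 49384
(39053 + g)*(((-4 - 1*14)*(-15))*(-4) + 32705) = (39053 + 49384)*(((-4 - 1*14)*(-15))*(-4) + 32705) = 88437*(((-4 - 14)*(-15))*(-4) + 32705) = 88437*(-18*(-15)*(-4) + 32705) = 88437*(270*(-4) + 32705) = 88437*(-1080 + 32705) = 88437*31625 = 2796820125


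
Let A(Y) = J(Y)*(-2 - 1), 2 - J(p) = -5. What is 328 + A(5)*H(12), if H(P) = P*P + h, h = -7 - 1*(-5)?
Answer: -2654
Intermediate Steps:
J(p) = 7 (J(p) = 2 - 1*(-5) = 2 + 5 = 7)
h = -2 (h = -7 + 5 = -2)
H(P) = -2 + P**2 (H(P) = P*P - 2 = P**2 - 2 = -2 + P**2)
A(Y) = -21 (A(Y) = 7*(-2 - 1) = 7*(-3) = -21)
328 + A(5)*H(12) = 328 - 21*(-2 + 12**2) = 328 - 21*(-2 + 144) = 328 - 21*142 = 328 - 2982 = -2654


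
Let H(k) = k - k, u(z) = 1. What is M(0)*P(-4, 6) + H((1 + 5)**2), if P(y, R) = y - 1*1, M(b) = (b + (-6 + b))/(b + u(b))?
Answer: 30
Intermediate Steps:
M(b) = (-6 + 2*b)/(1 + b) (M(b) = (b + (-6 + b))/(b + 1) = (-6 + 2*b)/(1 + b))
H(k) = 0
P(y, R) = -1 + y (P(y, R) = y - 1 = -1 + y)
M(0)*P(-4, 6) + H((1 + 5)**2) = (2*(-3 + 0)/(1 + 0))*(-1 - 4) + 0 = (2*(-3)/1)*(-5) + 0 = (2*1*(-3))*(-5) + 0 = -6*(-5) + 0 = 30 + 0 = 30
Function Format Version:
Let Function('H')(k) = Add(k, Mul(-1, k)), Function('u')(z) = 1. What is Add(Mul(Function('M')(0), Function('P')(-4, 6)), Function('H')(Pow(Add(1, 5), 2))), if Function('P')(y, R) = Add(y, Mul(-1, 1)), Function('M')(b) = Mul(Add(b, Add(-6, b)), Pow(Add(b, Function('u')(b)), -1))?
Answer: 30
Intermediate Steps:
Function('M')(b) = Mul(Pow(Add(1, b), -1), Add(-6, Mul(2, b))) (Function('M')(b) = Mul(Add(b, Add(-6, b)), Pow(Add(b, 1), -1)) = Mul(Add(-6, Mul(2, b)), Pow(Add(1, b), -1)) = Mul(Pow(Add(1, b), -1), Add(-6, Mul(2, b))))
Function('H')(k) = 0
Function('P')(y, R) = Add(-1, y) (Function('P')(y, R) = Add(y, -1) = Add(-1, y))
Add(Mul(Function('M')(0), Function('P')(-4, 6)), Function('H')(Pow(Add(1, 5), 2))) = Add(Mul(Mul(2, Pow(Add(1, 0), -1), Add(-3, 0)), Add(-1, -4)), 0) = Add(Mul(Mul(2, Pow(1, -1), -3), -5), 0) = Add(Mul(Mul(2, 1, -3), -5), 0) = Add(Mul(-6, -5), 0) = Add(30, 0) = 30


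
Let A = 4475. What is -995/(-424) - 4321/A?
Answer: 2620521/1897400 ≈ 1.3811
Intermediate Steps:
-995/(-424) - 4321/A = -995/(-424) - 4321/4475 = -995*(-1/424) - 4321*1/4475 = 995/424 - 4321/4475 = 2620521/1897400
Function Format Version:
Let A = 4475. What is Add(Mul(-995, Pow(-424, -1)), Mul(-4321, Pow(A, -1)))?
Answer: Rational(2620521, 1897400) ≈ 1.3811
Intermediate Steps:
Add(Mul(-995, Pow(-424, -1)), Mul(-4321, Pow(A, -1))) = Add(Mul(-995, Pow(-424, -1)), Mul(-4321, Pow(4475, -1))) = Add(Mul(-995, Rational(-1, 424)), Mul(-4321, Rational(1, 4475))) = Add(Rational(995, 424), Rational(-4321, 4475)) = Rational(2620521, 1897400)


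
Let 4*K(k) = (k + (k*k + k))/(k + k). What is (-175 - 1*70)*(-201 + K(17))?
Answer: 389305/8 ≈ 48663.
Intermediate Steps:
K(k) = (k**2 + 2*k)/(8*k) (K(k) = ((k + (k*k + k))/(k + k))/4 = ((k + (k**2 + k))/((2*k)))/4 = ((k + (k + k**2))*(1/(2*k)))/4 = ((k**2 + 2*k)*(1/(2*k)))/4 = ((k**2 + 2*k)/(2*k))/4 = (k**2 + 2*k)/(8*k))
(-175 - 1*70)*(-201 + K(17)) = (-175 - 1*70)*(-201 + (1/4 + (1/8)*17)) = (-175 - 70)*(-201 + (1/4 + 17/8)) = -245*(-201 + 19/8) = -245*(-1589/8) = 389305/8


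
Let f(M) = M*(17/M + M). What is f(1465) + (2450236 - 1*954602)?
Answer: 3641876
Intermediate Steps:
f(M) = M*(M + 17/M)
f(1465) + (2450236 - 1*954602) = (17 + 1465²) + (2450236 - 1*954602) = (17 + 2146225) + (2450236 - 954602) = 2146242 + 1495634 = 3641876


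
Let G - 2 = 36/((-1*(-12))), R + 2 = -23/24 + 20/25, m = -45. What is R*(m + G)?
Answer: 259/3 ≈ 86.333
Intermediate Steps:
R = -259/120 (R = -2 + (-23/24 + 20/25) = -2 + (-23*1/24 + 20*(1/25)) = -2 + (-23/24 + ⅘) = -2 - 19/120 = -259/120 ≈ -2.1583)
G = 5 (G = 2 + 36/((-1*(-12))) = 2 + 36/12 = 2 + 36*(1/12) = 2 + 3 = 5)
R*(m + G) = -259*(-45 + 5)/120 = -259/120*(-40) = 259/3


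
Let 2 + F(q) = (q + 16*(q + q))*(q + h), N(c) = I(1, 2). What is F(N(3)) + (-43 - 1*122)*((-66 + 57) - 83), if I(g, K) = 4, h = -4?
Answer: 15178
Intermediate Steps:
N(c) = 4
F(q) = -2 + 33*q*(-4 + q) (F(q) = -2 + (q + 16*(q + q))*(q - 4) = -2 + (q + 16*(2*q))*(-4 + q) = -2 + (q + 32*q)*(-4 + q) = -2 + (33*q)*(-4 + q) = -2 + 33*q*(-4 + q))
F(N(3)) + (-43 - 1*122)*((-66 + 57) - 83) = (-2 - 132*4 + 33*4**2) + (-43 - 1*122)*((-66 + 57) - 83) = (-2 - 528 + 33*16) + (-43 - 122)*(-9 - 83) = (-2 - 528 + 528) - 165*(-92) = -2 + 15180 = 15178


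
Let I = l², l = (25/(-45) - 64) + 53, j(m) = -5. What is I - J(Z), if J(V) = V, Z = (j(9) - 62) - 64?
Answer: 21427/81 ≈ 264.53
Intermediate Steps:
l = -104/9 (l = (25*(-1/45) - 64) + 53 = (-5/9 - 64) + 53 = -581/9 + 53 = -104/9 ≈ -11.556)
Z = -131 (Z = (-5 - 62) - 64 = -67 - 64 = -131)
I = 10816/81 (I = (-104/9)² = 10816/81 ≈ 133.53)
I - J(Z) = 10816/81 - 1*(-131) = 10816/81 + 131 = 21427/81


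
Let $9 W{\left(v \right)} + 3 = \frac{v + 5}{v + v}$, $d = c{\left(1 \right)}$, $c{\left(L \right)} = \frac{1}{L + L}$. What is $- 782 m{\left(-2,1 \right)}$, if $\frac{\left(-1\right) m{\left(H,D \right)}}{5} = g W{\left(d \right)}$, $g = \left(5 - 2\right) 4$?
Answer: $\frac{39100}{3} \approx 13033.0$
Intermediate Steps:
$c{\left(L \right)} = \frac{1}{2 L}$
$d = \frac{1}{2}$ ($d = \frac{1}{2 \cdot 1} = \frac{1}{2} \cdot 1 = \frac{1}{2} \approx 0.5$)
$W{\left(v \right)} = - \frac{1}{3} + \frac{5 + v}{18 v}$ ($W{\left(v \right)} = - \frac{1}{3} + \frac{\left(v + 5\right) \frac{1}{v + v}}{9} = - \frac{1}{3} + \frac{\left(5 + v\right) \frac{1}{2 v}}{9} = - \frac{1}{3} + \frac{\frac{1}{2} \frac{1}{v} \left(5 + v\right)}{9} = - \frac{1}{3} + \frac{5 + v}{18 v}$)
$g = 12$ ($g = 3 \cdot 4 = 12$)
$m{\left(H,D \right)} = - \frac{50}{3}$ ($m{\left(H,D \right)} = - 5 \cdot 12 \frac{5 \frac{1}{\frac{1}{2}} \left(1 - \frac{1}{2}\right)}{18} = - 5 \cdot 12 \cdot \frac{5}{18} \cdot 2 \left(1 - \frac{1}{2}\right) = - 5 \cdot 12 \cdot \frac{5}{18} \cdot 2 \cdot \frac{1}{2} = - 5 \cdot 12 \cdot \frac{5}{18} = \left(-5\right) \frac{10}{3} = - \frac{50}{3}$)
$- 782 m{\left(-2,1 \right)} = \left(-782\right) \left(- \frac{50}{3}\right) = \frac{39100}{3}$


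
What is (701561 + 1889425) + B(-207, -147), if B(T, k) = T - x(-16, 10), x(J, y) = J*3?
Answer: 2590827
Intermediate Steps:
x(J, y) = 3*J
B(T, k) = 48 + T (B(T, k) = T - 3*(-16) = T - 1*(-48) = T + 48 = 48 + T)
(701561 + 1889425) + B(-207, -147) = (701561 + 1889425) + (48 - 207) = 2590986 - 159 = 2590827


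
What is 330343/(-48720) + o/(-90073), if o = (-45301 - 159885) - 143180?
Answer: -12782593519/4388356560 ≈ -2.9128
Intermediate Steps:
o = -348366 (o = -205186 - 143180 = -348366)
330343/(-48720) + o/(-90073) = 330343/(-48720) - 348366/(-90073) = 330343*(-1/48720) - 348366*(-1/90073) = -330343/48720 + 348366/90073 = -12782593519/4388356560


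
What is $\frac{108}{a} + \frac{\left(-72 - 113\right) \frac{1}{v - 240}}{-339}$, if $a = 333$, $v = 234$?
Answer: $\frac{17563}{75258} \approx 0.23337$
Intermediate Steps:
$\frac{108}{a} + \frac{\left(-72 - 113\right) \frac{1}{v - 240}}{-339} = \frac{108}{333} + \frac{\left(-72 - 113\right) \frac{1}{234 - 240}}{-339} = 108 \cdot \frac{1}{333} + - \frac{185}{-6} \left(- \frac{1}{339}\right) = \frac{12}{37} + \left(-185\right) \left(- \frac{1}{6}\right) \left(- \frac{1}{339}\right) = \frac{12}{37} + \frac{185}{6} \left(- \frac{1}{339}\right) = \frac{12}{37} - \frac{185}{2034} = \frac{17563}{75258}$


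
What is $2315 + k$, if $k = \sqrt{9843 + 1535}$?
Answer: $2315 + \sqrt{11378} \approx 2421.7$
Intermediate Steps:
$k = \sqrt{11378} \approx 106.67$
$2315 + k = 2315 + \sqrt{11378}$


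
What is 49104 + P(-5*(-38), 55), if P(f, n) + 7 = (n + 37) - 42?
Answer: 49147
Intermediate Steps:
P(f, n) = -12 + n (P(f, n) = -7 + ((n + 37) - 42) = -7 + ((37 + n) - 42) = -7 + (-5 + n) = -12 + n)
49104 + P(-5*(-38), 55) = 49104 + (-12 + 55) = 49104 + 43 = 49147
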